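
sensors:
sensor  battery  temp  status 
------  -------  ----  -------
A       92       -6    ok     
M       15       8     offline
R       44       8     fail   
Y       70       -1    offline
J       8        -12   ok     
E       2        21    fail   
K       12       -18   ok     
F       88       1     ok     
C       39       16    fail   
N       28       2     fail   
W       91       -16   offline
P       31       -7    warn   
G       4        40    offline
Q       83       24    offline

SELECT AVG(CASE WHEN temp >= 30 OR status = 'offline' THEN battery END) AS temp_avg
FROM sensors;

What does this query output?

52.6

sensor=A: ✗
sensor=M: ✓ → 15
sensor=R: ✗
sensor=Y: ✓ → 70
sensor=J: ✗
sensor=E: ✗
sensor=K: ✗
sensor=F: ✗
sensor=C: ✗
sensor=N: ✗
sensor=W: ✓ → 91
sensor=P: ✗
sensor=G: ✓ → 4
sensor=Q: ✓ → 83
temp_avg = (15 + 70 + 91 + 4 + 83) / 5 = 52.6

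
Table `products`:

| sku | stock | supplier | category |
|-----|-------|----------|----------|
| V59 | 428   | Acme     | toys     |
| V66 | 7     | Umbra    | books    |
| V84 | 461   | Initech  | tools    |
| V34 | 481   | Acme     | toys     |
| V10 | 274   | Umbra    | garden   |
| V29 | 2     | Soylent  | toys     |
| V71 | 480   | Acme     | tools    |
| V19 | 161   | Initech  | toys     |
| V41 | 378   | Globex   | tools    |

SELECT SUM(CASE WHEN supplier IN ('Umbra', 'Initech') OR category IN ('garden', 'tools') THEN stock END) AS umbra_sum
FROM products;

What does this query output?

1761

sku=V59: ✗
sku=V66: ✓ → 7
sku=V84: ✓ → 461
sku=V34: ✗
sku=V10: ✓ → 274
sku=V29: ✗
sku=V71: ✓ → 480
sku=V19: ✓ → 161
sku=V41: ✓ → 378
umbra_sum = 7 + 461 + 274 + 480 + 161 + 378 = 1761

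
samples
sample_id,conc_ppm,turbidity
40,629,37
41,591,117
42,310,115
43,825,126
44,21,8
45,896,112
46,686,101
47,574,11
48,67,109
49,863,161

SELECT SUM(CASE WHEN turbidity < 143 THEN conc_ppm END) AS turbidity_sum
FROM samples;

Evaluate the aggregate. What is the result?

sample_id=40: ✓ → 629
sample_id=41: ✓ → 591
sample_id=42: ✓ → 310
sample_id=43: ✓ → 825
sample_id=44: ✓ → 21
sample_id=45: ✓ → 896
sample_id=46: ✓ → 686
sample_id=47: ✓ → 574
sample_id=48: ✓ → 67
sample_id=49: ✗
turbidity_sum = 629 + 591 + 310 + 825 + 21 + 896 + 686 + 574 + 67 = 4599

4599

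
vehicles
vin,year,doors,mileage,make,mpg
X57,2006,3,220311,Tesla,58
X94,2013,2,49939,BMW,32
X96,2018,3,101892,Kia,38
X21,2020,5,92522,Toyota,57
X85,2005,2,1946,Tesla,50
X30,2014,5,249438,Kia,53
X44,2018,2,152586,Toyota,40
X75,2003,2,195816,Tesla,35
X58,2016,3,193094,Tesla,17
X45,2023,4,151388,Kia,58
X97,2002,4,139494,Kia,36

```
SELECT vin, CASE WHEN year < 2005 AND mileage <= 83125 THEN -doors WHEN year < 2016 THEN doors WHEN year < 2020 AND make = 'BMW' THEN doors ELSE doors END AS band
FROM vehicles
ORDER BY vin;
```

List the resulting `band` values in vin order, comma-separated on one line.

vin=X21: ELSE → 5
vin=X30: year < 2016 → 5
vin=X44: ELSE → 2
vin=X45: ELSE → 4
vin=X57: year < 2016 → 3
vin=X58: ELSE → 3
vin=X75: year < 2016 → 2
vin=X85: year < 2016 → 2
vin=X94: year < 2016 → 2
vin=X96: ELSE → 3
vin=X97: year < 2016 → 4

5, 5, 2, 4, 3, 3, 2, 2, 2, 3, 4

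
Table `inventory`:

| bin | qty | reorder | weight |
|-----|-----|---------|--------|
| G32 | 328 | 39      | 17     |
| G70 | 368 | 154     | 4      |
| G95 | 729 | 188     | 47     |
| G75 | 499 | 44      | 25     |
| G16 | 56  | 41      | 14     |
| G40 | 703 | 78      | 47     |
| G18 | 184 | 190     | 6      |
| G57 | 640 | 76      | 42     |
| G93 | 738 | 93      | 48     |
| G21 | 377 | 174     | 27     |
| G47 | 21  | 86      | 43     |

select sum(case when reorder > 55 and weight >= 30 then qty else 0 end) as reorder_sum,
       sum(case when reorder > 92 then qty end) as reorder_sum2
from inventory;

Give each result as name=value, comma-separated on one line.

[reorder_sum: reorder > 55 and weight >= 30]
bin=G32: ✗
bin=G70: ✗
bin=G95: ✓ → 729
bin=G75: ✗
bin=G16: ✗
bin=G40: ✓ → 703
bin=G18: ✗
bin=G57: ✓ → 640
bin=G93: ✓ → 738
bin=G21: ✗
bin=G47: ✓ → 21
reorder_sum = 729 + 703 + 640 + 738 + 21 = 2831
—
[reorder_sum2: reorder > 92]
bin=G32: ✗
bin=G70: ✓ → 368
bin=G95: ✓ → 729
bin=G75: ✗
bin=G16: ✗
bin=G40: ✗
bin=G18: ✓ → 184
bin=G57: ✗
bin=G93: ✓ → 738
bin=G21: ✓ → 377
bin=G47: ✗
reorder_sum2 = 368 + 729 + 184 + 738 + 377 = 2396

reorder_sum=2831, reorder_sum2=2396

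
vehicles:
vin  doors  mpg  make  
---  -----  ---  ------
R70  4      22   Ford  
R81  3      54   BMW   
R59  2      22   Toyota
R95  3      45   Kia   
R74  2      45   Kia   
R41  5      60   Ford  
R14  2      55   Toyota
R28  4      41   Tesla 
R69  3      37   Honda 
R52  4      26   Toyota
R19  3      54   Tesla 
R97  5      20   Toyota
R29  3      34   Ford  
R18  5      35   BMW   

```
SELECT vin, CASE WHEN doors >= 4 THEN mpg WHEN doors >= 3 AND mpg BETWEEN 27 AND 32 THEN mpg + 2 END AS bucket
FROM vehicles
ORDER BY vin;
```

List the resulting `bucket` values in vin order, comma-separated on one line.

vin=R14: (no match → NULL) → NULL
vin=R18: doors >= 4 → 35
vin=R19: (no match → NULL) → NULL
vin=R28: doors >= 4 → 41
vin=R29: (no match → NULL) → NULL
vin=R41: doors >= 4 → 60
vin=R52: doors >= 4 → 26
vin=R59: (no match → NULL) → NULL
vin=R69: (no match → NULL) → NULL
vin=R70: doors >= 4 → 22
vin=R74: (no match → NULL) → NULL
vin=R81: (no match → NULL) → NULL
vin=R95: (no match → NULL) → NULL
vin=R97: doors >= 4 → 20

NULL, 35, NULL, 41, NULL, 60, 26, NULL, NULL, 22, NULL, NULL, NULL, 20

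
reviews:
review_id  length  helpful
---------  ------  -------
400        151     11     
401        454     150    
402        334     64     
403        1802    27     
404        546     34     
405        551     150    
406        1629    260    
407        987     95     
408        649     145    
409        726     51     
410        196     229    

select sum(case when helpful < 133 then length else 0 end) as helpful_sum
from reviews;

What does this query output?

review_id=400: ✓ → 151
review_id=401: ✗
review_id=402: ✓ → 334
review_id=403: ✓ → 1802
review_id=404: ✓ → 546
review_id=405: ✗
review_id=406: ✗
review_id=407: ✓ → 987
review_id=408: ✗
review_id=409: ✓ → 726
review_id=410: ✗
helpful_sum = 151 + 334 + 1802 + 546 + 987 + 726 = 4546

4546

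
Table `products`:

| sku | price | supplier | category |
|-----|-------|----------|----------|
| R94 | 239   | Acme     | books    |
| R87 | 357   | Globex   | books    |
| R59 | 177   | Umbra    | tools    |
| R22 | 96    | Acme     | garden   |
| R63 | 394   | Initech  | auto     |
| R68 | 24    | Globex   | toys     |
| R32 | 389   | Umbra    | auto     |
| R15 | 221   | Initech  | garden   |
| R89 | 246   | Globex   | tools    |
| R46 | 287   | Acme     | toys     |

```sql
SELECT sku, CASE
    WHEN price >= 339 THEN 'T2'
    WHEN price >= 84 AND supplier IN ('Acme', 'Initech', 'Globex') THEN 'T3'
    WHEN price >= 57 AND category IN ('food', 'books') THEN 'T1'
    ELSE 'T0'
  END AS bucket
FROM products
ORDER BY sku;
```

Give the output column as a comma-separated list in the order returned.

sku=R15: price >= 84 AND supplier IN ('Acme', 'Initech', 'Globex') → T3
sku=R22: price >= 84 AND supplier IN ('Acme', 'Initech', 'Globex') → T3
sku=R32: price >= 339 → T2
sku=R46: price >= 84 AND supplier IN ('Acme', 'Initech', 'Globex') → T3
sku=R59: ELSE → T0
sku=R63: price >= 339 → T2
sku=R68: ELSE → T0
sku=R87: price >= 339 → T2
sku=R89: price >= 84 AND supplier IN ('Acme', 'Initech', 'Globex') → T3
sku=R94: price >= 84 AND supplier IN ('Acme', 'Initech', 'Globex') → T3

T3, T3, T2, T3, T0, T2, T0, T2, T3, T3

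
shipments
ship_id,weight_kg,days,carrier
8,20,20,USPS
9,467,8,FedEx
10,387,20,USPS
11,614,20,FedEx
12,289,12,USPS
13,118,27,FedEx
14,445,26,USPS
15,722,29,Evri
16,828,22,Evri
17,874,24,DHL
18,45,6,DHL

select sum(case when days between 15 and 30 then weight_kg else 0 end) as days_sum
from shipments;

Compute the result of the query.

4008

ship_id=8: ✓ → 20
ship_id=9: ✗
ship_id=10: ✓ → 387
ship_id=11: ✓ → 614
ship_id=12: ✗
ship_id=13: ✓ → 118
ship_id=14: ✓ → 445
ship_id=15: ✓ → 722
ship_id=16: ✓ → 828
ship_id=17: ✓ → 874
ship_id=18: ✗
days_sum = 20 + 387 + 614 + 118 + 445 + 722 + 828 + 874 = 4008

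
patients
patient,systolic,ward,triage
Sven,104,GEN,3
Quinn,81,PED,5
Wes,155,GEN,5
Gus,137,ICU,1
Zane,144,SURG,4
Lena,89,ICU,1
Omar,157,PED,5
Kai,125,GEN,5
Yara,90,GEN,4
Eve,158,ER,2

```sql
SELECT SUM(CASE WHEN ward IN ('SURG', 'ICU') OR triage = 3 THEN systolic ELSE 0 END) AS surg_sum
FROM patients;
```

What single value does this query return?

474

patient=Sven: ✓ → 104
patient=Quinn: ✗
patient=Wes: ✗
patient=Gus: ✓ → 137
patient=Zane: ✓ → 144
patient=Lena: ✓ → 89
patient=Omar: ✗
patient=Kai: ✗
patient=Yara: ✗
patient=Eve: ✗
surg_sum = 104 + 137 + 144 + 89 = 474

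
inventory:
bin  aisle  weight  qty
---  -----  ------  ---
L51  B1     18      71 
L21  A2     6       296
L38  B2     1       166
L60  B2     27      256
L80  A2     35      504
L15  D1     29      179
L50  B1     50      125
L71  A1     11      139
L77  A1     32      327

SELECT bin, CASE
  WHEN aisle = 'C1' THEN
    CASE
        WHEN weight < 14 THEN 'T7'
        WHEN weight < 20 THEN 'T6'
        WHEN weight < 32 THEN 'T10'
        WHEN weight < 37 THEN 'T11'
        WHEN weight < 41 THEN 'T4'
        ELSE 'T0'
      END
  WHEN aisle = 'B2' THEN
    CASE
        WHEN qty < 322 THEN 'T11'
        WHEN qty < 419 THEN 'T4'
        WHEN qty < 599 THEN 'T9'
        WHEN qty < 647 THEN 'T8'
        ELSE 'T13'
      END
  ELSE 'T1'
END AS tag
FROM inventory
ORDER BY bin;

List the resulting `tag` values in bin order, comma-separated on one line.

T1, T1, T11, T1, T1, T11, T1, T1, T1

bin=L15: aisle='D1' → outer ELSE → T1
bin=L21: aisle='A2' → outer ELSE → T1
bin=L38: aisle='B2' → inner[qty < 322] → T11
bin=L50: aisle='B1' → outer ELSE → T1
bin=L51: aisle='B1' → outer ELSE → T1
bin=L60: aisle='B2' → inner[qty < 322] → T11
bin=L71: aisle='A1' → outer ELSE → T1
bin=L77: aisle='A1' → outer ELSE → T1
bin=L80: aisle='A2' → outer ELSE → T1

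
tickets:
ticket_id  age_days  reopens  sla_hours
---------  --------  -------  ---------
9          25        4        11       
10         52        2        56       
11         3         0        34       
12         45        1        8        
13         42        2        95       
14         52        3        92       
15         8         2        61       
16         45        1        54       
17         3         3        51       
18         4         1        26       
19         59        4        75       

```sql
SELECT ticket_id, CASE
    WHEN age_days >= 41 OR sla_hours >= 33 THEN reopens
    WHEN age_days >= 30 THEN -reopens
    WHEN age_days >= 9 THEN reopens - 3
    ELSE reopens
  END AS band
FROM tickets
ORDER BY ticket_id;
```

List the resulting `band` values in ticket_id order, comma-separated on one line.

1, 2, 0, 1, 2, 3, 2, 1, 3, 1, 4

ticket_id=9: age_days >= 9 → 1
ticket_id=10: age_days >= 41 OR sla_hours >= 33 → 2
ticket_id=11: age_days >= 41 OR sla_hours >= 33 → 0
ticket_id=12: age_days >= 41 OR sla_hours >= 33 → 1
ticket_id=13: age_days >= 41 OR sla_hours >= 33 → 2
ticket_id=14: age_days >= 41 OR sla_hours >= 33 → 3
ticket_id=15: age_days >= 41 OR sla_hours >= 33 → 2
ticket_id=16: age_days >= 41 OR sla_hours >= 33 → 1
ticket_id=17: age_days >= 41 OR sla_hours >= 33 → 3
ticket_id=18: ELSE → 1
ticket_id=19: age_days >= 41 OR sla_hours >= 33 → 4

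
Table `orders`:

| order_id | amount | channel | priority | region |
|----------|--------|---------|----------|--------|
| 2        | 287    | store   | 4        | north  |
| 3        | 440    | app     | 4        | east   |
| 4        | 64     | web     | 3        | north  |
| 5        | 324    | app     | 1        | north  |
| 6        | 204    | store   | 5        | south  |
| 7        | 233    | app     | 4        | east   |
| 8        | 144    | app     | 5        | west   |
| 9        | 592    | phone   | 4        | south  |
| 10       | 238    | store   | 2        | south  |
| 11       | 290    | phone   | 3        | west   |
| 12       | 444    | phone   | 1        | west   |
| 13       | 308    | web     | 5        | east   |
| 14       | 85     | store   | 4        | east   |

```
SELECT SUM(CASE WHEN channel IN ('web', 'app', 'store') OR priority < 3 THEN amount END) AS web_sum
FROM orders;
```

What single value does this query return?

2771

order_id=2: ✓ → 287
order_id=3: ✓ → 440
order_id=4: ✓ → 64
order_id=5: ✓ → 324
order_id=6: ✓ → 204
order_id=7: ✓ → 233
order_id=8: ✓ → 144
order_id=9: ✗
order_id=10: ✓ → 238
order_id=11: ✗
order_id=12: ✓ → 444
order_id=13: ✓ → 308
order_id=14: ✓ → 85
web_sum = 287 + 440 + 64 + 324 + 204 + 233 + 144 + 238 + 444 + 308 + 85 = 2771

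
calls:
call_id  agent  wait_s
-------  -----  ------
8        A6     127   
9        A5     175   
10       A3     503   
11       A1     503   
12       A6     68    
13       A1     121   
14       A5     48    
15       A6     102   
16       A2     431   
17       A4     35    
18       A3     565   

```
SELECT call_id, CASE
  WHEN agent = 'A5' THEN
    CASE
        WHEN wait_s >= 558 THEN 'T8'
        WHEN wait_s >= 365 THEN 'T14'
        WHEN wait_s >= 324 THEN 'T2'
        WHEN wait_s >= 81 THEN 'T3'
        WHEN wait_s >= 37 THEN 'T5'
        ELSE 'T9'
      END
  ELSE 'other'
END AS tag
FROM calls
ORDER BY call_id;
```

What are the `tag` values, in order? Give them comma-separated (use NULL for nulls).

call_id=8: agent='A6' → outer ELSE → other
call_id=9: agent='A5' → inner[wait_s >= 81] → T3
call_id=10: agent='A3' → outer ELSE → other
call_id=11: agent='A1' → outer ELSE → other
call_id=12: agent='A6' → outer ELSE → other
call_id=13: agent='A1' → outer ELSE → other
call_id=14: agent='A5' → inner[wait_s >= 37] → T5
call_id=15: agent='A6' → outer ELSE → other
call_id=16: agent='A2' → outer ELSE → other
call_id=17: agent='A4' → outer ELSE → other
call_id=18: agent='A3' → outer ELSE → other

other, T3, other, other, other, other, T5, other, other, other, other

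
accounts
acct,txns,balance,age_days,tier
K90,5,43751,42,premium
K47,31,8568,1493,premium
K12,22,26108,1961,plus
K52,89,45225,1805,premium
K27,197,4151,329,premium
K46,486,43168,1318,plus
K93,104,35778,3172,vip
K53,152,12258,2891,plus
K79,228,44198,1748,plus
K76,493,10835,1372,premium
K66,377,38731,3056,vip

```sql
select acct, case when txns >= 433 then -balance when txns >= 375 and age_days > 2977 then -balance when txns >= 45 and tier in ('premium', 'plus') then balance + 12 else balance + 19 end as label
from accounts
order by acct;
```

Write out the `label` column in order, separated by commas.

acct=K12: ELSE → 26127
acct=K27: txns >= 45 and tier in ('premium', 'plus') → 4163
acct=K46: txns >= 433 → -43168
acct=K47: ELSE → 8587
acct=K52: txns >= 45 and tier in ('premium', 'plus') → 45237
acct=K53: txns >= 45 and tier in ('premium', 'plus') → 12270
acct=K66: txns >= 375 and age_days > 2977 → -38731
acct=K76: txns >= 433 → -10835
acct=K79: txns >= 45 and tier in ('premium', 'plus') → 44210
acct=K90: ELSE → 43770
acct=K93: ELSE → 35797

26127, 4163, -43168, 8587, 45237, 12270, -38731, -10835, 44210, 43770, 35797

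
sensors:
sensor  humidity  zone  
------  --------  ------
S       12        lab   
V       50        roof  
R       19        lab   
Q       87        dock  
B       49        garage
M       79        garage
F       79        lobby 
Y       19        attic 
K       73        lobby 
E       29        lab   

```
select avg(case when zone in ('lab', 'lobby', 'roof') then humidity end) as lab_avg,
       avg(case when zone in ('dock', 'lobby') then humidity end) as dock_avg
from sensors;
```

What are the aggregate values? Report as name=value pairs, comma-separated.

lab_avg=43.6666666667, dock_avg=79.6666666667

[lab_avg: zone in ('lab', 'lobby', 'roof')]
sensor=S: ✓ → 12
sensor=V: ✓ → 50
sensor=R: ✓ → 19
sensor=Q: ✗
sensor=B: ✗
sensor=M: ✗
sensor=F: ✓ → 79
sensor=Y: ✗
sensor=K: ✓ → 73
sensor=E: ✓ → 29
lab_avg = (12 + 50 + 19 + 79 + 73 + 29) / 6 = 43.6666666667
—
[dock_avg: zone in ('dock', 'lobby')]
sensor=S: ✗
sensor=V: ✗
sensor=R: ✗
sensor=Q: ✓ → 87
sensor=B: ✗
sensor=M: ✗
sensor=F: ✓ → 79
sensor=Y: ✗
sensor=K: ✓ → 73
sensor=E: ✗
dock_avg = (87 + 79 + 73) / 3 = 79.6666666667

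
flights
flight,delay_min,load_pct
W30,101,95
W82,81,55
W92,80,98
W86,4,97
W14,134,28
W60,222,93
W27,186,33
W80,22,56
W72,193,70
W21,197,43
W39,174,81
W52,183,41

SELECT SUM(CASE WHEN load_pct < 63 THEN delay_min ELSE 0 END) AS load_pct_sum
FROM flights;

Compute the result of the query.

803

flight=W30: ✗
flight=W82: ✓ → 81
flight=W92: ✗
flight=W86: ✗
flight=W14: ✓ → 134
flight=W60: ✗
flight=W27: ✓ → 186
flight=W80: ✓ → 22
flight=W72: ✗
flight=W21: ✓ → 197
flight=W39: ✗
flight=W52: ✓ → 183
load_pct_sum = 81 + 134 + 186 + 22 + 197 + 183 = 803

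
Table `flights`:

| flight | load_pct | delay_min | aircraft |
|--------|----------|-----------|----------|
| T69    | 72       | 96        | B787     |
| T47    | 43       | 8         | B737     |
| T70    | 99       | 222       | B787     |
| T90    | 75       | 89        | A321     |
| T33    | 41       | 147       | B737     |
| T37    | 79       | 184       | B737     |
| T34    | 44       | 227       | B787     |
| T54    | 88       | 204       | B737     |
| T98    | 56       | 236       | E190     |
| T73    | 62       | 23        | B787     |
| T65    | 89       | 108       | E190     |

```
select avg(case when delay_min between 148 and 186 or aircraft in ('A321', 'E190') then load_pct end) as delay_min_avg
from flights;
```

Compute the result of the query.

74.75

flight=T69: ✗
flight=T47: ✗
flight=T70: ✗
flight=T90: ✓ → 75
flight=T33: ✗
flight=T37: ✓ → 79
flight=T34: ✗
flight=T54: ✗
flight=T98: ✓ → 56
flight=T73: ✗
flight=T65: ✓ → 89
delay_min_avg = (75 + 79 + 56 + 89) / 4 = 74.75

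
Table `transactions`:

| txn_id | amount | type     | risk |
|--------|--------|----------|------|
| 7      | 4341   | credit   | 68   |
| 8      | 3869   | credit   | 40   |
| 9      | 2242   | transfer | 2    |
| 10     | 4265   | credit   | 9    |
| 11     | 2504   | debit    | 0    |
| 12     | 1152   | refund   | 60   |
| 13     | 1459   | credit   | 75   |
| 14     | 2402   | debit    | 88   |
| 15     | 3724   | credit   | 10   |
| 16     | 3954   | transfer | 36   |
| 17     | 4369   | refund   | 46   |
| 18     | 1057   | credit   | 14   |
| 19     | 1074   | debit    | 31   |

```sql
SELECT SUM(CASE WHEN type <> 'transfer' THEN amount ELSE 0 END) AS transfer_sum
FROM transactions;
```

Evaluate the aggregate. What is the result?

txn_id=7: ✓ → 4341
txn_id=8: ✓ → 3869
txn_id=9: ✗
txn_id=10: ✓ → 4265
txn_id=11: ✓ → 2504
txn_id=12: ✓ → 1152
txn_id=13: ✓ → 1459
txn_id=14: ✓ → 2402
txn_id=15: ✓ → 3724
txn_id=16: ✗
txn_id=17: ✓ → 4369
txn_id=18: ✓ → 1057
txn_id=19: ✓ → 1074
transfer_sum = 4341 + 3869 + 4265 + 2504 + 1152 + 1459 + 2402 + 3724 + 4369 + 1057 + 1074 = 30216

30216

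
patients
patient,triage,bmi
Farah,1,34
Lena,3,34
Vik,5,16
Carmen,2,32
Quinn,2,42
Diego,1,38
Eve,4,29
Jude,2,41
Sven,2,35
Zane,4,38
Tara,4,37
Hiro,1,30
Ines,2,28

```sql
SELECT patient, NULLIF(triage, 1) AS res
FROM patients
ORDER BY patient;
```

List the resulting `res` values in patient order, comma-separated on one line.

2, NULL, 4, NULL, NULL, 2, 2, 3, 2, 2, 4, 5, 4

patient=Carmen: triage=2 vs 1: differ → 2
patient=Diego: triage=1 vs 1: equal → NULL
patient=Eve: triage=4 vs 1: differ → 4
patient=Farah: triage=1 vs 1: equal → NULL
patient=Hiro: triage=1 vs 1: equal → NULL
patient=Ines: triage=2 vs 1: differ → 2
patient=Jude: triage=2 vs 1: differ → 2
patient=Lena: triage=3 vs 1: differ → 3
patient=Quinn: triage=2 vs 1: differ → 2
patient=Sven: triage=2 vs 1: differ → 2
patient=Tara: triage=4 vs 1: differ → 4
patient=Vik: triage=5 vs 1: differ → 5
patient=Zane: triage=4 vs 1: differ → 4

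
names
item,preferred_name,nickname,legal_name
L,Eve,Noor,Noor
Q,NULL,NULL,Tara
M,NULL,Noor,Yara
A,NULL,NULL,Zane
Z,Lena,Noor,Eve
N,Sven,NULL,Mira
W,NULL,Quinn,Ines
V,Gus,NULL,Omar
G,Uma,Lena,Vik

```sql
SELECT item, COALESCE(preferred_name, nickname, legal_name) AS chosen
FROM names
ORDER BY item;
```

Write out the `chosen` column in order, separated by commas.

Zane, Uma, Eve, Noor, Sven, Tara, Gus, Quinn, Lena

item=A: preferred_name=NULL, nickname=NULL, legal_name=Zane → Zane
item=G: preferred_name=Uma → Uma
item=L: preferred_name=Eve → Eve
item=M: preferred_name=NULL, nickname=Noor → Noor
item=N: preferred_name=Sven → Sven
item=Q: preferred_name=NULL, nickname=NULL, legal_name=Tara → Tara
item=V: preferred_name=Gus → Gus
item=W: preferred_name=NULL, nickname=Quinn → Quinn
item=Z: preferred_name=Lena → Lena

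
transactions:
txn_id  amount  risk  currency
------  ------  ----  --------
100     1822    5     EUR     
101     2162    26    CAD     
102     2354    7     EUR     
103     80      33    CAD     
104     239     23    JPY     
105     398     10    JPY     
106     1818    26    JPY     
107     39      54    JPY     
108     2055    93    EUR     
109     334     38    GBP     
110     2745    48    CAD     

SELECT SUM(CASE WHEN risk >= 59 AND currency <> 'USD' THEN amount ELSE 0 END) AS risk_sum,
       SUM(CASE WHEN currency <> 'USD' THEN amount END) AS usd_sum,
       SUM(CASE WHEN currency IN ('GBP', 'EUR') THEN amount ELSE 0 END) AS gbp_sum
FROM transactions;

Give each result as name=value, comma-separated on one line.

risk_sum=2055, usd_sum=14046, gbp_sum=6565

[risk_sum: risk >= 59 AND currency <> 'USD']
txn_id=100: ✗
txn_id=101: ✗
txn_id=102: ✗
txn_id=103: ✗
txn_id=104: ✗
txn_id=105: ✗
txn_id=106: ✗
txn_id=107: ✗
txn_id=108: ✓ → 2055
txn_id=109: ✗
txn_id=110: ✗
risk_sum = 2055
—
[usd_sum: currency <> 'USD']
txn_id=100: ✓ → 1822
txn_id=101: ✓ → 2162
txn_id=102: ✓ → 2354
txn_id=103: ✓ → 80
txn_id=104: ✓ → 239
txn_id=105: ✓ → 398
txn_id=106: ✓ → 1818
txn_id=107: ✓ → 39
txn_id=108: ✓ → 2055
txn_id=109: ✓ → 334
txn_id=110: ✓ → 2745
usd_sum = 1822 + 2162 + 2354 + 80 + 239 + 398 + 1818 + 39 + 2055 + 334 + 2745 = 14046
—
[gbp_sum: currency IN ('GBP', 'EUR')]
txn_id=100: ✓ → 1822
txn_id=101: ✗
txn_id=102: ✓ → 2354
txn_id=103: ✗
txn_id=104: ✗
txn_id=105: ✗
txn_id=106: ✗
txn_id=107: ✗
txn_id=108: ✓ → 2055
txn_id=109: ✓ → 334
txn_id=110: ✗
gbp_sum = 1822 + 2354 + 2055 + 334 = 6565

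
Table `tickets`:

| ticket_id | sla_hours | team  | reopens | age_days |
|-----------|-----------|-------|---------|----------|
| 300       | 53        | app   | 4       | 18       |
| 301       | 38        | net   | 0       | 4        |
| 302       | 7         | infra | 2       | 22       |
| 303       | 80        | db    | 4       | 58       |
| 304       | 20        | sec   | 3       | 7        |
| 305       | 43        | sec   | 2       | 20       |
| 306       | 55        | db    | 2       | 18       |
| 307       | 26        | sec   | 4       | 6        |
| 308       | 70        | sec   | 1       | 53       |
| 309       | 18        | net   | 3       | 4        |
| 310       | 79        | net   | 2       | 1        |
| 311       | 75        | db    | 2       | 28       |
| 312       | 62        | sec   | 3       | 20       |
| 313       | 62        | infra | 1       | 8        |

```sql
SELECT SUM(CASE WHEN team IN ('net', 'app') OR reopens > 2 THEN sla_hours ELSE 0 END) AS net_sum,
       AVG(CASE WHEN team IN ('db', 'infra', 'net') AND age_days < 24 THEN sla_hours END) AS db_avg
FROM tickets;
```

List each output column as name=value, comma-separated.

net_sum=376, db_avg=43.1666666667

[net_sum: team IN ('net', 'app') OR reopens > 2]
ticket_id=300: ✓ → 53
ticket_id=301: ✓ → 38
ticket_id=302: ✗
ticket_id=303: ✓ → 80
ticket_id=304: ✓ → 20
ticket_id=305: ✗
ticket_id=306: ✗
ticket_id=307: ✓ → 26
ticket_id=308: ✗
ticket_id=309: ✓ → 18
ticket_id=310: ✓ → 79
ticket_id=311: ✗
ticket_id=312: ✓ → 62
ticket_id=313: ✗
net_sum = 53 + 38 + 80 + 20 + 26 + 18 + 79 + 62 = 376
—
[db_avg: team IN ('db', 'infra', 'net') AND age_days < 24]
ticket_id=300: ✗
ticket_id=301: ✓ → 38
ticket_id=302: ✓ → 7
ticket_id=303: ✗
ticket_id=304: ✗
ticket_id=305: ✗
ticket_id=306: ✓ → 55
ticket_id=307: ✗
ticket_id=308: ✗
ticket_id=309: ✓ → 18
ticket_id=310: ✓ → 79
ticket_id=311: ✗
ticket_id=312: ✗
ticket_id=313: ✓ → 62
db_avg = (38 + 7 + 55 + 18 + 79 + 62) / 6 = 43.1666666667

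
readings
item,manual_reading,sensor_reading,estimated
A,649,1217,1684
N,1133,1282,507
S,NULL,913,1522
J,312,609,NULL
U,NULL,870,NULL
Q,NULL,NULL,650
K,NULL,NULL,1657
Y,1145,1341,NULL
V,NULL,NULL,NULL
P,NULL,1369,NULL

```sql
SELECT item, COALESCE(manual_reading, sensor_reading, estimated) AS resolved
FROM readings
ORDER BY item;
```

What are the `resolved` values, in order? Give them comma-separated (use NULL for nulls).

649, 312, 1657, 1133, 1369, 650, 913, 870, NULL, 1145

item=A: manual_reading=649 → 649
item=J: manual_reading=312 → 312
item=K: manual_reading=NULL, sensor_reading=NULL, estimated=1657 → 1657
item=N: manual_reading=1133 → 1133
item=P: manual_reading=NULL, sensor_reading=1369 → 1369
item=Q: manual_reading=NULL, sensor_reading=NULL, estimated=650 → 650
item=S: manual_reading=NULL, sensor_reading=913 → 913
item=U: manual_reading=NULL, sensor_reading=870 → 870
item=V: manual_reading=NULL, sensor_reading=NULL, estimated=NULL (all NULL) → NULL
item=Y: manual_reading=1145 → 1145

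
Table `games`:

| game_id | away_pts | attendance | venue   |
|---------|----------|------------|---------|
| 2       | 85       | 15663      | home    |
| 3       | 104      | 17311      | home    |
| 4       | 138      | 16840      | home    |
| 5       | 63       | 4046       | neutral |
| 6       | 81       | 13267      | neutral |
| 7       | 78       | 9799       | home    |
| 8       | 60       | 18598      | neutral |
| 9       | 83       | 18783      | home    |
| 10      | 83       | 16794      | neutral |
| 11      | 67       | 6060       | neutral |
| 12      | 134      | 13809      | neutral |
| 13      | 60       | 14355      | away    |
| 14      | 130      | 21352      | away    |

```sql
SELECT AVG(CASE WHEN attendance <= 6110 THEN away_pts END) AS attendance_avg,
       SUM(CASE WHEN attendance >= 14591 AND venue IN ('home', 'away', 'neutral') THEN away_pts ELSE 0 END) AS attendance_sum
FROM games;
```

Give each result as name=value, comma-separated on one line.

attendance_avg=65, attendance_sum=683

[attendance_avg: attendance <= 6110]
game_id=2: ✗
game_id=3: ✗
game_id=4: ✗
game_id=5: ✓ → 63
game_id=6: ✗
game_id=7: ✗
game_id=8: ✗
game_id=9: ✗
game_id=10: ✗
game_id=11: ✓ → 67
game_id=12: ✗
game_id=13: ✗
game_id=14: ✗
attendance_avg = (63 + 67) / 2 = 65
—
[attendance_sum: attendance >= 14591 AND venue IN ('home', 'away', 'neutral')]
game_id=2: ✓ → 85
game_id=3: ✓ → 104
game_id=4: ✓ → 138
game_id=5: ✗
game_id=6: ✗
game_id=7: ✗
game_id=8: ✓ → 60
game_id=9: ✓ → 83
game_id=10: ✓ → 83
game_id=11: ✗
game_id=12: ✗
game_id=13: ✗
game_id=14: ✓ → 130
attendance_sum = 85 + 104 + 138 + 60 + 83 + 83 + 130 = 683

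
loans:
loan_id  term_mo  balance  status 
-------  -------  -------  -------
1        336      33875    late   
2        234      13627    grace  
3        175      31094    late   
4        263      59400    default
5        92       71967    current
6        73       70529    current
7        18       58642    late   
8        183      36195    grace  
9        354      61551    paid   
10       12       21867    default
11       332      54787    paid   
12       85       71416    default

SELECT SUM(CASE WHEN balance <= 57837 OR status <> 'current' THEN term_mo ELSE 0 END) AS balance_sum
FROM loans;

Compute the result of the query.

1992

loan_id=1: ✓ → 336
loan_id=2: ✓ → 234
loan_id=3: ✓ → 175
loan_id=4: ✓ → 263
loan_id=5: ✗
loan_id=6: ✗
loan_id=7: ✓ → 18
loan_id=8: ✓ → 183
loan_id=9: ✓ → 354
loan_id=10: ✓ → 12
loan_id=11: ✓ → 332
loan_id=12: ✓ → 85
balance_sum = 336 + 234 + 175 + 263 + 18 + 183 + 354 + 12 + 332 + 85 = 1992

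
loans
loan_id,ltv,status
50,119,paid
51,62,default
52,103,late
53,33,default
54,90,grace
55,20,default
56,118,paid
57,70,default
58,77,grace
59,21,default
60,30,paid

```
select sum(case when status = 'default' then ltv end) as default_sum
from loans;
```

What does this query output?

206

loan_id=50: ✗
loan_id=51: ✓ → 62
loan_id=52: ✗
loan_id=53: ✓ → 33
loan_id=54: ✗
loan_id=55: ✓ → 20
loan_id=56: ✗
loan_id=57: ✓ → 70
loan_id=58: ✗
loan_id=59: ✓ → 21
loan_id=60: ✗
default_sum = 62 + 33 + 20 + 70 + 21 = 206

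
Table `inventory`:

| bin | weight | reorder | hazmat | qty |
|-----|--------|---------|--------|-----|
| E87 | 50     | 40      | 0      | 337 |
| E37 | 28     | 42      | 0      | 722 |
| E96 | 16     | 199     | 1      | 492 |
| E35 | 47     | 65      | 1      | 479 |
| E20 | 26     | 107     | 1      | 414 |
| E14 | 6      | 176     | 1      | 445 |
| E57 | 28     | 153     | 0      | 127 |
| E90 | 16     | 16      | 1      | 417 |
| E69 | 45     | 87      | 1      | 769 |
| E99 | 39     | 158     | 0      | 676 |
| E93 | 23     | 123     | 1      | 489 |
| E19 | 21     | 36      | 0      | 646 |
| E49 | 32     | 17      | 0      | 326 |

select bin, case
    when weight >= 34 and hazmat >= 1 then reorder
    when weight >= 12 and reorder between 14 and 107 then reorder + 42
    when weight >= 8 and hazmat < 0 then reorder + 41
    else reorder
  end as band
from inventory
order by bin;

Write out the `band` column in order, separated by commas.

176, 78, 149, 65, 84, 59, 153, 87, 82, 58, 123, 199, 158

bin=E14: ELSE → 176
bin=E19: weight >= 12 and reorder between 14 and 107 → 78
bin=E20: weight >= 12 and reorder between 14 and 107 → 149
bin=E35: weight >= 34 and hazmat >= 1 → 65
bin=E37: weight >= 12 and reorder between 14 and 107 → 84
bin=E49: weight >= 12 and reorder between 14 and 107 → 59
bin=E57: ELSE → 153
bin=E69: weight >= 34 and hazmat >= 1 → 87
bin=E87: weight >= 12 and reorder between 14 and 107 → 82
bin=E90: weight >= 12 and reorder between 14 and 107 → 58
bin=E93: ELSE → 123
bin=E96: ELSE → 199
bin=E99: ELSE → 158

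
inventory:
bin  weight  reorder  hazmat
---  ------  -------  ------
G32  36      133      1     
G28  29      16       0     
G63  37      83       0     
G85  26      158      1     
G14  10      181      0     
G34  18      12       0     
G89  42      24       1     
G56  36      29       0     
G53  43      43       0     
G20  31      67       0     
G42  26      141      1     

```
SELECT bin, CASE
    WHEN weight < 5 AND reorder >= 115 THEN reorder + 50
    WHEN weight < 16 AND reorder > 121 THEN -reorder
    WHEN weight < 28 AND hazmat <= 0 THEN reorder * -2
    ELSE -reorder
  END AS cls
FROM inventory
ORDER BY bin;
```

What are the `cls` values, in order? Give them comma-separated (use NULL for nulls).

-181, -67, -16, -133, -24, -141, -43, -29, -83, -158, -24

bin=G14: weight < 16 AND reorder > 121 → -181
bin=G20: ELSE → -67
bin=G28: ELSE → -16
bin=G32: ELSE → -133
bin=G34: weight < 28 AND hazmat <= 0 → -24
bin=G42: ELSE → -141
bin=G53: ELSE → -43
bin=G56: ELSE → -29
bin=G63: ELSE → -83
bin=G85: ELSE → -158
bin=G89: ELSE → -24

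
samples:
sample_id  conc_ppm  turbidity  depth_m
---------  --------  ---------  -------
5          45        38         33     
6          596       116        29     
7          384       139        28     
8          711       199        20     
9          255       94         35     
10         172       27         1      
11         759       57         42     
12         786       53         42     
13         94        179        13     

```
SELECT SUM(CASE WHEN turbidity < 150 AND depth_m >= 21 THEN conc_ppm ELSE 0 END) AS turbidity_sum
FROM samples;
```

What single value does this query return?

sample_id=5: ✓ → 45
sample_id=6: ✓ → 596
sample_id=7: ✓ → 384
sample_id=8: ✗
sample_id=9: ✓ → 255
sample_id=10: ✗
sample_id=11: ✓ → 759
sample_id=12: ✓ → 786
sample_id=13: ✗
turbidity_sum = 45 + 596 + 384 + 255 + 759 + 786 = 2825

2825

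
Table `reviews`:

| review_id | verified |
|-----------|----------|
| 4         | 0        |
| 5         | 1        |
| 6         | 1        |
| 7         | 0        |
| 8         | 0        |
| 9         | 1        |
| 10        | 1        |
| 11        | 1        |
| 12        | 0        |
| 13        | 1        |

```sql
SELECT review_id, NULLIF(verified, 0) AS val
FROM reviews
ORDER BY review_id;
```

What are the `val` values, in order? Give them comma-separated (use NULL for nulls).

NULL, 1, 1, NULL, NULL, 1, 1, 1, NULL, 1

review_id=4: verified=0 vs 0: equal → NULL
review_id=5: verified=1 vs 0: differ → 1
review_id=6: verified=1 vs 0: differ → 1
review_id=7: verified=0 vs 0: equal → NULL
review_id=8: verified=0 vs 0: equal → NULL
review_id=9: verified=1 vs 0: differ → 1
review_id=10: verified=1 vs 0: differ → 1
review_id=11: verified=1 vs 0: differ → 1
review_id=12: verified=0 vs 0: equal → NULL
review_id=13: verified=1 vs 0: differ → 1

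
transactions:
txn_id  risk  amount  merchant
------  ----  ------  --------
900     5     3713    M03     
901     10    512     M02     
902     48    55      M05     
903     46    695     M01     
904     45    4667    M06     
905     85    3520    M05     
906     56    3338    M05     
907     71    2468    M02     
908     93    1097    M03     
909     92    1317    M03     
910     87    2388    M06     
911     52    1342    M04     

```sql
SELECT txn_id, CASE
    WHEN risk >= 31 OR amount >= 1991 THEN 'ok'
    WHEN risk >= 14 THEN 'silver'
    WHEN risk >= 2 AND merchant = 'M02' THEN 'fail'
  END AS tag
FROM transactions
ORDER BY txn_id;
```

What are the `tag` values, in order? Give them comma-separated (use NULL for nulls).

txn_id=900: risk >= 31 OR amount >= 1991 → ok
txn_id=901: risk >= 2 AND merchant = 'M02' → fail
txn_id=902: risk >= 31 OR amount >= 1991 → ok
txn_id=903: risk >= 31 OR amount >= 1991 → ok
txn_id=904: risk >= 31 OR amount >= 1991 → ok
txn_id=905: risk >= 31 OR amount >= 1991 → ok
txn_id=906: risk >= 31 OR amount >= 1991 → ok
txn_id=907: risk >= 31 OR amount >= 1991 → ok
txn_id=908: risk >= 31 OR amount >= 1991 → ok
txn_id=909: risk >= 31 OR amount >= 1991 → ok
txn_id=910: risk >= 31 OR amount >= 1991 → ok
txn_id=911: risk >= 31 OR amount >= 1991 → ok

ok, fail, ok, ok, ok, ok, ok, ok, ok, ok, ok, ok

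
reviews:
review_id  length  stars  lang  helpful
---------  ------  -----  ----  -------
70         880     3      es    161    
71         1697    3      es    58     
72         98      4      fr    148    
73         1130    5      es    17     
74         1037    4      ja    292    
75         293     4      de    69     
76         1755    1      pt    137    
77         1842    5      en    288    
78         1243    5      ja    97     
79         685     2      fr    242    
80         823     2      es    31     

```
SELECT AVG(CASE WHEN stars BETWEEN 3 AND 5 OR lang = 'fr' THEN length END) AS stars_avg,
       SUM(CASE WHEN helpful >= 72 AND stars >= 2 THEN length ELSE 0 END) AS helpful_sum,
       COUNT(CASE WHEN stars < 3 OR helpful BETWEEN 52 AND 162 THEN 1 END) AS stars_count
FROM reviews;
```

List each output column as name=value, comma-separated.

stars_avg=989.4444444444, helpful_sum=5785, stars_count=8

[stars_avg: stars BETWEEN 3 AND 5 OR lang = 'fr']
review_id=70: ✓ → 880
review_id=71: ✓ → 1697
review_id=72: ✓ → 98
review_id=73: ✓ → 1130
review_id=74: ✓ → 1037
review_id=75: ✓ → 293
review_id=76: ✗
review_id=77: ✓ → 1842
review_id=78: ✓ → 1243
review_id=79: ✓ → 685
review_id=80: ✗
stars_avg = (880 + 1697 + 98 + 1130 + 1037 + 293 + 1842 + 1243 + 685) / 9 = 989.4444444444
—
[helpful_sum: helpful >= 72 AND stars >= 2]
review_id=70: ✓ → 880
review_id=71: ✗
review_id=72: ✓ → 98
review_id=73: ✗
review_id=74: ✓ → 1037
review_id=75: ✗
review_id=76: ✗
review_id=77: ✓ → 1842
review_id=78: ✓ → 1243
review_id=79: ✓ → 685
review_id=80: ✗
helpful_sum = 880 + 98 + 1037 + 1842 + 1243 + 685 = 5785
—
[stars_count: stars < 3 OR helpful BETWEEN 52 AND 162]
review_id=70: ✓ → 1
review_id=71: ✓ → 1
review_id=72: ✓ → 1
review_id=73: ✗
review_id=74: ✗
review_id=75: ✓ → 1
review_id=76: ✓ → 1
review_id=77: ✗
review_id=78: ✓ → 1
review_id=79: ✓ → 1
review_id=80: ✓ → 1
stars_count = COUNT(1, 1, 1, 1, 1, 1, 1, 1) = 8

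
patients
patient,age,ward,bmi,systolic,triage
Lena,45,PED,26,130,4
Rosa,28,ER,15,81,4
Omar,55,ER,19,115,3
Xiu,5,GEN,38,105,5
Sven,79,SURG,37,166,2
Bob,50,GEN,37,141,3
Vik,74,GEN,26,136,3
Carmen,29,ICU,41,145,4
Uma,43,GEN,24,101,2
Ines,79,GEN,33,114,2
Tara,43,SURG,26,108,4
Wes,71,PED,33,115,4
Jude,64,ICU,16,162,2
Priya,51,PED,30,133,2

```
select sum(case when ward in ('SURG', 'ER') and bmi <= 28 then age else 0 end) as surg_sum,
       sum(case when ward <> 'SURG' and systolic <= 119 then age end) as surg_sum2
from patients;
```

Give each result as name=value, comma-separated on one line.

surg_sum=126, surg_sum2=281

[surg_sum: ward in ('SURG', 'ER') and bmi <= 28]
patient=Lena: ✗
patient=Rosa: ✓ → 28
patient=Omar: ✓ → 55
patient=Xiu: ✗
patient=Sven: ✗
patient=Bob: ✗
patient=Vik: ✗
patient=Carmen: ✗
patient=Uma: ✗
patient=Ines: ✗
patient=Tara: ✓ → 43
patient=Wes: ✗
patient=Jude: ✗
patient=Priya: ✗
surg_sum = 28 + 55 + 43 = 126
—
[surg_sum2: ward <> 'SURG' and systolic <= 119]
patient=Lena: ✗
patient=Rosa: ✓ → 28
patient=Omar: ✓ → 55
patient=Xiu: ✓ → 5
patient=Sven: ✗
patient=Bob: ✗
patient=Vik: ✗
patient=Carmen: ✗
patient=Uma: ✓ → 43
patient=Ines: ✓ → 79
patient=Tara: ✗
patient=Wes: ✓ → 71
patient=Jude: ✗
patient=Priya: ✗
surg_sum2 = 28 + 55 + 5 + 43 + 79 + 71 = 281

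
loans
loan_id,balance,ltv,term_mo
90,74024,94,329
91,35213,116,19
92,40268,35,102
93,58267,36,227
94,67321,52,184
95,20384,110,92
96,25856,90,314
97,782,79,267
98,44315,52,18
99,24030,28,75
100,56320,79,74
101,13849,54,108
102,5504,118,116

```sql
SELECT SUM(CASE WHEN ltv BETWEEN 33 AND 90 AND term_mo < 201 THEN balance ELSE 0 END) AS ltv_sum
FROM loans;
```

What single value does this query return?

loan_id=90: ✗
loan_id=91: ✗
loan_id=92: ✓ → 40268
loan_id=93: ✗
loan_id=94: ✓ → 67321
loan_id=95: ✗
loan_id=96: ✗
loan_id=97: ✗
loan_id=98: ✓ → 44315
loan_id=99: ✗
loan_id=100: ✓ → 56320
loan_id=101: ✓ → 13849
loan_id=102: ✗
ltv_sum = 40268 + 67321 + 44315 + 56320 + 13849 = 222073

222073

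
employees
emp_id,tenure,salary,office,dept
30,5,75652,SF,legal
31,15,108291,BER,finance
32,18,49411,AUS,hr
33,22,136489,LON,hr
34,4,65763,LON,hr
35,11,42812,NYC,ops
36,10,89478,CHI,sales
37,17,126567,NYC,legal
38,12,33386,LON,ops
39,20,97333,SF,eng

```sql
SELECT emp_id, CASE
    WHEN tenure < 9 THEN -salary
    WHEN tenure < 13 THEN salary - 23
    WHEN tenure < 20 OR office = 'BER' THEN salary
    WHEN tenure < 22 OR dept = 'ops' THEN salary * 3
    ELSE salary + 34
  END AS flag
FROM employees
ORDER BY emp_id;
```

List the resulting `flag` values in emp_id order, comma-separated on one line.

emp_id=30: tenure < 9 → -75652
emp_id=31: tenure < 20 OR office = 'BER' → 108291
emp_id=32: tenure < 20 OR office = 'BER' → 49411
emp_id=33: ELSE → 136523
emp_id=34: tenure < 9 → -65763
emp_id=35: tenure < 13 → 42789
emp_id=36: tenure < 13 → 89455
emp_id=37: tenure < 20 OR office = 'BER' → 126567
emp_id=38: tenure < 13 → 33363
emp_id=39: tenure < 22 OR dept = 'ops' → 291999

-75652, 108291, 49411, 136523, -65763, 42789, 89455, 126567, 33363, 291999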